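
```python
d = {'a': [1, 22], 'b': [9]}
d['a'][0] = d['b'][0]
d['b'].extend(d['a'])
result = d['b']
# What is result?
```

After line 1: d = {'a': [1, 22], 'b': [9]}
After line 2 (a[0] = b[0] = 9): d = {'a': [9, 22], 'b': [9]}
After line 3 (b.extend(a) appends [9, 22]): d = {'a': [9, 22], 'b': [9, 9, 22]}
After line 4: result = d['b'] = [9, 9, 22]

[9, 9, 22]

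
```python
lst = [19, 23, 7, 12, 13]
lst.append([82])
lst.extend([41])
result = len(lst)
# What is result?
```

After line 1: lst = [19, 23, 7, 12, 13]
After line 2 (append adds [82] as single element): lst = [19, 23, 7, 12, 13, [82]]
After line 3 (extend unpacks [41], adds 41): lst = [19, 23, 7, 12, 13, [82], 41]
After line 4: result = len(lst) = 7

7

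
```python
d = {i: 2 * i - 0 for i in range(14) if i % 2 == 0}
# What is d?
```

{0: 0, 2: 4, 4: 8, 6: 12, 8: 16, 10: 20, 12: 24}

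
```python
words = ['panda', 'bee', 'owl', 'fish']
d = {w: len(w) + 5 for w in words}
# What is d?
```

{'panda': 10, 'bee': 8, 'owl': 8, 'fish': 9}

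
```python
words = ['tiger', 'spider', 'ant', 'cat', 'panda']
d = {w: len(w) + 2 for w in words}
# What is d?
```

{'tiger': 7, 'spider': 8, 'ant': 5, 'cat': 5, 'panda': 7}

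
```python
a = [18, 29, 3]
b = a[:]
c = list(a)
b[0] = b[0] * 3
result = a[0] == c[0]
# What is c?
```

After line 1: a = [18, 29, 3]
After line 2 (b = a[:], copy): a = [18, 29, 3], b = [18, 29, 3]
After line 3 (c = list(a) is a copy, new object): c = [18, 29, 3]
After line 4 (b[0] = 18 * 3 = 54; only b mutates (copy)): a = [18, 29, 3], b = [54, 29, 3], c = [18, 29, 3]
After line 5 (a[0] = 18, c[0] = 18; result = True)

[18, 29, 3]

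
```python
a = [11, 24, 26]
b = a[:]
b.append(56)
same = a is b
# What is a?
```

After line 1: a = [11, 24, 26]
After line 2 (b = a[:] is a shallow copy, new object): a = [11, 24, 26], b = [11, 24, 26]
After line 3 (append only mutates b): a = [11, 24, 26], b = [11, 24, 26, 56]
After line 4 (same = a is b; different objects -> False): same = False

[11, 24, 26]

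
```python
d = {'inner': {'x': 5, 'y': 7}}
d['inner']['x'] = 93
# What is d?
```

After line 1: d = {'inner': {'x': 5, 'y': 7}}
After line 2 (inner x overwritten): d = {'inner': {'x': 93, 'y': 7}}

{'inner': {'x': 93, 'y': 7}}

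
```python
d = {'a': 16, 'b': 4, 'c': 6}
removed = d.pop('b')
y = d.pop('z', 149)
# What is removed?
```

After line 1: d = {'a': 16, 'b': 4, 'c': 6}
After line 2 (pop 'b' returns 4): d = {'a': 16, 'c': 6}, removed = 4
After line 3 (pop 'z' missing, returns default 149): d = {'a': 16, 'c': 6}, y = 149

4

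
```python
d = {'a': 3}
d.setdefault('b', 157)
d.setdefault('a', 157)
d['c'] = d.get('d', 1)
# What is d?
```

After line 1: d = {'a': 3}
After line 2 (setdefault adds 'b'=157): d = {'a': 3, 'b': 157}
After line 3 (setdefault 'a' no-op, already exists): d = {'a': 3, 'b': 157}
After line 4 (get('d', 1) returns default since 'd' not in d): d = {'a': 3, 'b': 157, 'c': 1}

{'a': 3, 'b': 157, 'c': 1}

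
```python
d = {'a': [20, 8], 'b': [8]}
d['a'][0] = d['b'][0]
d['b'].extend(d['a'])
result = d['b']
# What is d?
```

After line 1: d = {'a': [20, 8], 'b': [8]}
After line 2 (a[0] = b[0] = 8): d = {'a': [8, 8], 'b': [8]}
After line 3 (b.extend(a) appends [8, 8]): d = {'a': [8, 8], 'b': [8, 8, 8]}
After line 4: result = d['b'] = [8, 8, 8]

{'a': [8, 8], 'b': [8, 8, 8]}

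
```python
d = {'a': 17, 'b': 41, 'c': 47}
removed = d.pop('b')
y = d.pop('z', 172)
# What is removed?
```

After line 1: d = {'a': 17, 'b': 41, 'c': 47}
After line 2 (pop 'b' returns 41): d = {'a': 17, 'c': 47}, removed = 41
After line 3 (pop 'z' missing, returns default 172): d = {'a': 17, 'c': 47}, y = 172

41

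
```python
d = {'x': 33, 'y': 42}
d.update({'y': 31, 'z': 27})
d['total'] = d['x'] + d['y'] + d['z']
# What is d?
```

After line 1: d = {'x': 33, 'y': 42}
After line 2 (y overwritten, z added): d = {'x': 33, 'y': 31, 'z': 27}
After line 3 (total = 33 + 31 + 27 = 91): d = {'x': 33, 'y': 31, 'z': 27, 'total': 91}

{'x': 33, 'y': 31, 'z': 27, 'total': 91}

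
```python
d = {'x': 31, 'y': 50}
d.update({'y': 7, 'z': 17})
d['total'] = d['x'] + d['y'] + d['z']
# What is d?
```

After line 1: d = {'x': 31, 'y': 50}
After line 2 (y overwritten, z added): d = {'x': 31, 'y': 7, 'z': 17}
After line 3 (total = 31 + 7 + 17 = 55): d = {'x': 31, 'y': 7, 'z': 17, 'total': 55}

{'x': 31, 'y': 7, 'z': 17, 'total': 55}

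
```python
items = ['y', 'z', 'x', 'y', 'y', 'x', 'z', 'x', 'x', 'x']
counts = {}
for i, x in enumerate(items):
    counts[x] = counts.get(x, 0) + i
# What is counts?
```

Initial: counts = {}, items = ['y', 'z', 'x', 'y', 'y', 'x', 'z', 'x', 'x', 'x']
i=0, x='y': counts = {'y': 0}
i=1, x='z': counts = {'y': 0, 'z': 1}
i=2, x='x': counts = {'y': 0, 'z': 1, 'x': 2}
i=3, x='y': counts = {'y': 3, 'z': 1, 'x': 2}
i=4, x='y': counts = {'y': 7, 'z': 1, 'x': 2}
i=5, x='x': counts = {'y': 7, 'z': 1, 'x': 7}
i=6, x='z': counts = {'y': 7, 'z': 7, 'x': 7}
i=7, x='x': counts = {'y': 7, 'z': 7, 'x': 14}
i=8, x='x': counts = {'y': 7, 'z': 7, 'x': 22}
i=9, x='x': counts = {'y': 7, 'z': 7, 'x': 31}

{'y': 7, 'z': 7, 'x': 31}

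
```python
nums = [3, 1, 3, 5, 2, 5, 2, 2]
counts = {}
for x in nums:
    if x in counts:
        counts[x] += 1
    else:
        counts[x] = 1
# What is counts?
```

Initial: counts = {}, nums = [3, 1, 3, 5, 2, 5, 2, 2]
See 3: counts = {3: 1}
See 1: counts = {3: 1, 1: 1}
See 3: counts = {3: 2, 1: 1}
See 5: counts = {3: 2, 1: 1, 5: 1}
See 2: counts = {3: 2, 1: 1, 5: 1, 2: 1}
See 5: counts = {3: 2, 1: 1, 5: 2, 2: 1}
See 2: counts = {3: 2, 1: 1, 5: 2, 2: 2}
See 2: counts = {3: 2, 1: 1, 5: 2, 2: 3}

{3: 2, 1: 1, 5: 2, 2: 3}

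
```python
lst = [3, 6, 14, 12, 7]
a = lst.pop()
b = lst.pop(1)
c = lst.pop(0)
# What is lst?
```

After line 1: lst = [3, 6, 14, 12, 7]
After line 2 (pop() -> a = 7): lst = [3, 6, 14, 12]
After line 3 (pop(1) -> b = 6): lst = [3, 14, 12]
After line 4 (pop(0) -> c = 3): lst = [14, 12]

[14, 12]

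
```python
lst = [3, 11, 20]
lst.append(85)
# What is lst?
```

[3, 11, 20, 85]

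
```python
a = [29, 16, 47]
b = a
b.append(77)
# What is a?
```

After line 1: a = [29, 16, 47]
After line 2 (b = a is an alias, same object): a = [29, 16, 47], b = [29, 16, 47]
After line 3 (b.append mutates the shared list): a = [29, 16, 47, 77], b = [29, 16, 47, 77]

[29, 16, 47, 77]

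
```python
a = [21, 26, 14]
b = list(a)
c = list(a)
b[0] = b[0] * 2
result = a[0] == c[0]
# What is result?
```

After line 1: a = [21, 26, 14]
After line 2 (b = list(a), copy): a = [21, 26, 14], b = [21, 26, 14]
After line 3 (c = list(a) is a copy, new object): c = [21, 26, 14]
After line 4 (b[0] = 21 * 2 = 42; only b mutates (copy)): a = [21, 26, 14], b = [42, 26, 14], c = [21, 26, 14]
After line 5 (a[0] = 21, c[0] = 21; result = True)

True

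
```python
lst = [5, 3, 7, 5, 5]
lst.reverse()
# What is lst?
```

[5, 5, 7, 3, 5]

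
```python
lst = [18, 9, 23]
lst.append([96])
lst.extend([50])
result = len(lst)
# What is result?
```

After line 1: lst = [18, 9, 23]
After line 2 (append adds [96] as single element): lst = [18, 9, 23, [96]]
After line 3 (extend unpacks [50], adds 50): lst = [18, 9, 23, [96], 50]
After line 4: result = len(lst) = 5

5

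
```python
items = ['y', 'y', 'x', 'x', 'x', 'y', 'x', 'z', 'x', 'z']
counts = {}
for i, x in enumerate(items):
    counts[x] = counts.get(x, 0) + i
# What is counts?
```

Initial: counts = {}, items = ['y', 'y', 'x', 'x', 'x', 'y', 'x', 'z', 'x', 'z']
i=0, x='y': counts = {'y': 0}
i=1, x='y': counts = {'y': 1}
i=2, x='x': counts = {'y': 1, 'x': 2}
i=3, x='x': counts = {'y': 1, 'x': 5}
i=4, x='x': counts = {'y': 1, 'x': 9}
i=5, x='y': counts = {'y': 6, 'x': 9}
i=6, x='x': counts = {'y': 6, 'x': 15}
i=7, x='z': counts = {'y': 6, 'x': 15, 'z': 7}
i=8, x='x': counts = {'y': 6, 'x': 23, 'z': 7}
i=9, x='z': counts = {'y': 6, 'x': 23, 'z': 16}

{'y': 6, 'x': 23, 'z': 16}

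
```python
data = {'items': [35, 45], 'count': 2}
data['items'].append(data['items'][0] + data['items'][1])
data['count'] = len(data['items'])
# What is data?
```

After line 1: data = {'items': [35, 45], 'count': 2}
After line 2 (append 35 + 45 = 80): data = {'items': [35, 45, 80], 'count': 2}
After line 3 (count = len(items) = 3): data = {'items': [35, 45, 80], 'count': 3}

{'items': [35, 45, 80], 'count': 3}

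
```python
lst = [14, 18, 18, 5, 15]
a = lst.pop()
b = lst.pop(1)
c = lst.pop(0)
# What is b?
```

After line 1: lst = [14, 18, 18, 5, 15]
After line 2 (pop() -> a = 15): lst = [14, 18, 18, 5]
After line 3 (pop(1) -> b = 18): lst = [14, 18, 5]
After line 4 (pop(0) -> c = 14): lst = [18, 5]

18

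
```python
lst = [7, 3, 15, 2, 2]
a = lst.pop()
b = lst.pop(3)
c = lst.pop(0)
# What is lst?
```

After line 1: lst = [7, 3, 15, 2, 2]
After line 2 (pop() -> a = 2): lst = [7, 3, 15, 2]
After line 3 (pop(3) -> b = 2): lst = [7, 3, 15]
After line 4 (pop(0) -> c = 7): lst = [3, 15]

[3, 15]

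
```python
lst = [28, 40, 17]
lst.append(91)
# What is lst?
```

[28, 40, 17, 91]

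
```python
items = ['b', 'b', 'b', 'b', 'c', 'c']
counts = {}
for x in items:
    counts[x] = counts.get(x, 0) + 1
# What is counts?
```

Initial: counts = {}, items = ['b', 'b', 'b', 'b', 'c', 'c']
See 'b': counts = {'b': 1}
See 'b': counts = {'b': 2}
See 'b': counts = {'b': 3}
See 'b': counts = {'b': 4}
See 'c': counts = {'b': 4, 'c': 1}
See 'c': counts = {'b': 4, 'c': 2}

{'b': 4, 'c': 2}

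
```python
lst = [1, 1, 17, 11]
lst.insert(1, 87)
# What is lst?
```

[1, 87, 1, 17, 11]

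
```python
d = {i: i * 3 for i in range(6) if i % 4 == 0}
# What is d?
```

{0: 0, 4: 12}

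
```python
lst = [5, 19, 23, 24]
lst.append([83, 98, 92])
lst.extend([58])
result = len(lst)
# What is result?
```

After line 1: lst = [5, 19, 23, 24]
After line 2 (append adds [83, 98, 92] as single element): lst = [5, 19, 23, 24, [83, 98, 92]]
After line 3 (extend unpacks [58], adds 58): lst = [5, 19, 23, 24, [83, 98, 92], 58]
After line 4: result = len(lst) = 6

6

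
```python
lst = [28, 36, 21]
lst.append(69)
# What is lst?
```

[28, 36, 21, 69]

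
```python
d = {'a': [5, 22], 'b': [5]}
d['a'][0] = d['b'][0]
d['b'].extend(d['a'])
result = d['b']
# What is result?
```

After line 1: d = {'a': [5, 22], 'b': [5]}
After line 2 (a[0] = b[0] = 5): d = {'a': [5, 22], 'b': [5]}
After line 3 (b.extend(a) appends [5, 22]): d = {'a': [5, 22], 'b': [5, 5, 22]}
After line 4: result = d['b'] = [5, 5, 22]

[5, 5, 22]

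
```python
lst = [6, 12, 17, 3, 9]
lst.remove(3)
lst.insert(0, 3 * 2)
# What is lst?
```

After line 1: lst = [6, 12, 17, 3, 9]
After line 2 (remove first 3): lst = [6, 12, 17, 9]
After line 3 (insert 6 at index 0): lst = [6, 6, 12, 17, 9]

[6, 6, 12, 17, 9]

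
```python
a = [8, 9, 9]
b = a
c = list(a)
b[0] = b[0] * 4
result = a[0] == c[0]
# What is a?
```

After line 1: a = [8, 9, 9]
After line 2 (b = a, alias): a = [8, 9, 9], b = [8, 9, 9]
After line 3 (c = list(a) is a copy, new object): c = [8, 9, 9]
After line 4 (b[0] = 8 * 4 = 32; mutates shared a/b): a = b = [32, 9, 9], c = [8, 9, 9]
After line 5 (a[0] = 32, c[0] = 8; result = False)

[32, 9, 9]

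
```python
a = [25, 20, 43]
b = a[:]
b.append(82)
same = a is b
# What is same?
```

After line 1: a = [25, 20, 43]
After line 2 (b = a[:] is a shallow copy, new object): a = [25, 20, 43], b = [25, 20, 43]
After line 3 (append only mutates b): a = [25, 20, 43], b = [25, 20, 43, 82]
After line 4 (same = a is b; different objects -> False): same = False

False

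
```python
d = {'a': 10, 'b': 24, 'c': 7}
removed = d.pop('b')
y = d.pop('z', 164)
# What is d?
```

After line 1: d = {'a': 10, 'b': 24, 'c': 7}
After line 2 (pop 'b' returns 24): d = {'a': 10, 'c': 7}, removed = 24
After line 3 (pop 'z' missing, returns default 164): d = {'a': 10, 'c': 7}, y = 164

{'a': 10, 'c': 7}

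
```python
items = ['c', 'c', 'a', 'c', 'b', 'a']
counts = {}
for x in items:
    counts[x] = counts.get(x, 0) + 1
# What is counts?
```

Initial: counts = {}, items = ['c', 'c', 'a', 'c', 'b', 'a']
See 'c': counts = {'c': 1}
See 'c': counts = {'c': 2}
See 'a': counts = {'c': 2, 'a': 1}
See 'c': counts = {'c': 3, 'a': 1}
See 'b': counts = {'c': 3, 'a': 1, 'b': 1}
See 'a': counts = {'c': 3, 'a': 2, 'b': 1}

{'c': 3, 'a': 2, 'b': 1}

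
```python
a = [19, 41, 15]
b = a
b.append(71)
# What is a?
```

After line 1: a = [19, 41, 15]
After line 2 (b = a is an alias, same object): a = [19, 41, 15], b = [19, 41, 15]
After line 3 (b.append mutates the shared list): a = [19, 41, 15, 71], b = [19, 41, 15, 71]

[19, 41, 15, 71]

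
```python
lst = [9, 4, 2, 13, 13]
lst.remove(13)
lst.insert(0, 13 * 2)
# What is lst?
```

After line 1: lst = [9, 4, 2, 13, 13]
After line 2 (remove first 13): lst = [9, 4, 2, 13]
After line 3 (insert 26 at index 0): lst = [26, 9, 4, 2, 13]

[26, 9, 4, 2, 13]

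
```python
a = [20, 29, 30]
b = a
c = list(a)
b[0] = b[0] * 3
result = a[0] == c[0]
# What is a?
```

After line 1: a = [20, 29, 30]
After line 2 (b = a, alias): a = [20, 29, 30], b = [20, 29, 30]
After line 3 (c = list(a) is a copy, new object): c = [20, 29, 30]
After line 4 (b[0] = 20 * 3 = 60; mutates shared a/b): a = b = [60, 29, 30], c = [20, 29, 30]
After line 5 (a[0] = 60, c[0] = 20; result = False)

[60, 29, 30]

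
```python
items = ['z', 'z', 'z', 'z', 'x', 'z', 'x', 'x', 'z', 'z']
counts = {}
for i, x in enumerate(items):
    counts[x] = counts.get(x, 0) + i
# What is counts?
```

Initial: counts = {}, items = ['z', 'z', 'z', 'z', 'x', 'z', 'x', 'x', 'z', 'z']
i=0, x='z': counts = {'z': 0}
i=1, x='z': counts = {'z': 1}
i=2, x='z': counts = {'z': 3}
i=3, x='z': counts = {'z': 6}
i=4, x='x': counts = {'z': 6, 'x': 4}
i=5, x='z': counts = {'z': 11, 'x': 4}
i=6, x='x': counts = {'z': 11, 'x': 10}
i=7, x='x': counts = {'z': 11, 'x': 17}
i=8, x='z': counts = {'z': 19, 'x': 17}
i=9, x='z': counts = {'z': 28, 'x': 17}

{'z': 28, 'x': 17}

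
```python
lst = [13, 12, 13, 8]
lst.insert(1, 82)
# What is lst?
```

[13, 82, 12, 13, 8]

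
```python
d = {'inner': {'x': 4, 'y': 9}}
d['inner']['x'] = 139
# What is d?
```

After line 1: d = {'inner': {'x': 4, 'y': 9}}
After line 2 (inner x overwritten): d = {'inner': {'x': 139, 'y': 9}}

{'inner': {'x': 139, 'y': 9}}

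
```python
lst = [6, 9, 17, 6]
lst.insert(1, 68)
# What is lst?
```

[6, 68, 9, 17, 6]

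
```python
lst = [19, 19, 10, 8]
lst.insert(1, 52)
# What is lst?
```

[19, 52, 19, 10, 8]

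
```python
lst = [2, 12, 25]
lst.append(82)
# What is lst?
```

[2, 12, 25, 82]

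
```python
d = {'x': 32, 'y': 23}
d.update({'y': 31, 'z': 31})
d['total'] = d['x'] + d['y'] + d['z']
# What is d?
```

After line 1: d = {'x': 32, 'y': 23}
After line 2 (y overwritten, z added): d = {'x': 32, 'y': 31, 'z': 31}
After line 3 (total = 32 + 31 + 31 = 94): d = {'x': 32, 'y': 31, 'z': 31, 'total': 94}

{'x': 32, 'y': 31, 'z': 31, 'total': 94}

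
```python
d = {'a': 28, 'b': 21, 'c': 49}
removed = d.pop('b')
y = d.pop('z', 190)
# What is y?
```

After line 1: d = {'a': 28, 'b': 21, 'c': 49}
After line 2 (pop 'b' returns 21): d = {'a': 28, 'c': 49}, removed = 21
After line 3 (pop 'z' missing, returns default 190): d = {'a': 28, 'c': 49}, y = 190

190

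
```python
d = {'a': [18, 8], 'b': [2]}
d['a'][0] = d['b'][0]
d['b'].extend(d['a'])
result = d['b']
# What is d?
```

After line 1: d = {'a': [18, 8], 'b': [2]}
After line 2 (a[0] = b[0] = 2): d = {'a': [2, 8], 'b': [2]}
After line 3 (b.extend(a) appends [2, 8]): d = {'a': [2, 8], 'b': [2, 2, 8]}
After line 4: result = d['b'] = [2, 2, 8]

{'a': [2, 8], 'b': [2, 2, 8]}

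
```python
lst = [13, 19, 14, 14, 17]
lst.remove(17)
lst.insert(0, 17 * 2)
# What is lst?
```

After line 1: lst = [13, 19, 14, 14, 17]
After line 2 (remove first 17): lst = [13, 19, 14, 14]
After line 3 (insert 34 at index 0): lst = [34, 13, 19, 14, 14]

[34, 13, 19, 14, 14]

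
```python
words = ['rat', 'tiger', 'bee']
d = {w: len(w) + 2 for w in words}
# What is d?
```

{'rat': 5, 'tiger': 7, 'bee': 5}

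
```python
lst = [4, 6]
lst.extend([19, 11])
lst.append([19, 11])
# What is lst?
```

After line 1: lst = [4, 6]
After line 2 (extend unpacks [19, 11]): lst = [4, 6, 19, 11]
After line 3 (append adds [19, 11] as single element): lst = [4, 6, 19, 11, [19, 11]]

[4, 6, 19, 11, [19, 11]]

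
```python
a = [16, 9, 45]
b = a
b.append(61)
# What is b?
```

After line 1: a = [16, 9, 45]
After line 2 (b = a is an alias, same object): a = [16, 9, 45], b = [16, 9, 45]
After line 3 (b.append mutates the shared list): a = [16, 9, 45, 61], b = [16, 9, 45, 61]

[16, 9, 45, 61]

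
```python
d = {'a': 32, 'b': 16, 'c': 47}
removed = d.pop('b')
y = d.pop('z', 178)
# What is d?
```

After line 1: d = {'a': 32, 'b': 16, 'c': 47}
After line 2 (pop 'b' returns 16): d = {'a': 32, 'c': 47}, removed = 16
After line 3 (pop 'z' missing, returns default 178): d = {'a': 32, 'c': 47}, y = 178

{'a': 32, 'c': 47}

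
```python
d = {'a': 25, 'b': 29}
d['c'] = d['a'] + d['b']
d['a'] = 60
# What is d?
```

After line 1: d = {'a': 25, 'b': 29}
After line 2 (d['c'] = 25 + 29): d = {'a': 25, 'b': 29, 'c': 54}
After line 3: d = {'a': 60, 'b': 29, 'c': 54}

{'a': 60, 'b': 29, 'c': 54}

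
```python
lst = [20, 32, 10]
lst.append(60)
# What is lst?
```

[20, 32, 10, 60]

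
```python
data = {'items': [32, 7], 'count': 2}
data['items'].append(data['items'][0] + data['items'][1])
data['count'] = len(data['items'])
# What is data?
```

After line 1: data = {'items': [32, 7], 'count': 2}
After line 2 (append 32 + 7 = 39): data = {'items': [32, 7, 39], 'count': 2}
After line 3 (count = len(items) = 3): data = {'items': [32, 7, 39], 'count': 3}

{'items': [32, 7, 39], 'count': 3}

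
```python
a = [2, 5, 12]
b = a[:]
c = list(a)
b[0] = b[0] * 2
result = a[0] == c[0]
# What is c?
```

After line 1: a = [2, 5, 12]
After line 2 (b = a[:], copy): a = [2, 5, 12], b = [2, 5, 12]
After line 3 (c = list(a) is a copy, new object): c = [2, 5, 12]
After line 4 (b[0] = 2 * 2 = 4; only b mutates (copy)): a = [2, 5, 12], b = [4, 5, 12], c = [2, 5, 12]
After line 5 (a[0] = 2, c[0] = 2; result = True)

[2, 5, 12]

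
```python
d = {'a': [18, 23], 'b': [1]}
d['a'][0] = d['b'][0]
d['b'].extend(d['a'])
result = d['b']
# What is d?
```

After line 1: d = {'a': [18, 23], 'b': [1]}
After line 2 (a[0] = b[0] = 1): d = {'a': [1, 23], 'b': [1]}
After line 3 (b.extend(a) appends [1, 23]): d = {'a': [1, 23], 'b': [1, 1, 23]}
After line 4: result = d['b'] = [1, 1, 23]

{'a': [1, 23], 'b': [1, 1, 23]}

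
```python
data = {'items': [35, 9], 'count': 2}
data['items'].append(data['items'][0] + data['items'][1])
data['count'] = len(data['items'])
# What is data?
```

After line 1: data = {'items': [35, 9], 'count': 2}
After line 2 (append 35 + 9 = 44): data = {'items': [35, 9, 44], 'count': 2}
After line 3 (count = len(items) = 3): data = {'items': [35, 9, 44], 'count': 3}

{'items': [35, 9, 44], 'count': 3}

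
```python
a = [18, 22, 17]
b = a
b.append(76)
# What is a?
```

After line 1: a = [18, 22, 17]
After line 2 (b = a is an alias, same object): a = [18, 22, 17], b = [18, 22, 17]
After line 3 (b.append mutates the shared list): a = [18, 22, 17, 76], b = [18, 22, 17, 76]

[18, 22, 17, 76]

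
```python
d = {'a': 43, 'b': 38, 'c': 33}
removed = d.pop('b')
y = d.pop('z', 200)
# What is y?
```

After line 1: d = {'a': 43, 'b': 38, 'c': 33}
After line 2 (pop 'b' returns 38): d = {'a': 43, 'c': 33}, removed = 38
After line 3 (pop 'z' missing, returns default 200): d = {'a': 43, 'c': 33}, y = 200

200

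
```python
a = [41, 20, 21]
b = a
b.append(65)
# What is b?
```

After line 1: a = [41, 20, 21]
After line 2 (b = a is an alias, same object): a = [41, 20, 21], b = [41, 20, 21]
After line 3 (b.append mutates the shared list): a = [41, 20, 21, 65], b = [41, 20, 21, 65]

[41, 20, 21, 65]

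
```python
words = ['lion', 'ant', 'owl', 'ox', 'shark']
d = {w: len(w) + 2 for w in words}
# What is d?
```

{'lion': 6, 'ant': 5, 'owl': 5, 'ox': 4, 'shark': 7}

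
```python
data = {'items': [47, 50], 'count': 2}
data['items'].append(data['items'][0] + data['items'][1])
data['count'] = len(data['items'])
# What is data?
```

After line 1: data = {'items': [47, 50], 'count': 2}
After line 2 (append 47 + 50 = 97): data = {'items': [47, 50, 97], 'count': 2}
After line 3 (count = len(items) = 3): data = {'items': [47, 50, 97], 'count': 3}

{'items': [47, 50, 97], 'count': 3}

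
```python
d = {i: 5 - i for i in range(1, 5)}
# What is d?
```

{1: 4, 2: 3, 3: 2, 4: 1}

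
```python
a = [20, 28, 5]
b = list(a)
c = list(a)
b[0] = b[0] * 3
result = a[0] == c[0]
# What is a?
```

After line 1: a = [20, 28, 5]
After line 2 (b = list(a), copy): a = [20, 28, 5], b = [20, 28, 5]
After line 3 (c = list(a) is a copy, new object): c = [20, 28, 5]
After line 4 (b[0] = 20 * 3 = 60; only b mutates (copy)): a = [20, 28, 5], b = [60, 28, 5], c = [20, 28, 5]
After line 5 (a[0] = 20, c[0] = 20; result = True)

[20, 28, 5]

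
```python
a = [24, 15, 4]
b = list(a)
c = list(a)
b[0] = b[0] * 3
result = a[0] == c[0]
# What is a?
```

After line 1: a = [24, 15, 4]
After line 2 (b = list(a), copy): a = [24, 15, 4], b = [24, 15, 4]
After line 3 (c = list(a) is a copy, new object): c = [24, 15, 4]
After line 4 (b[0] = 24 * 3 = 72; only b mutates (copy)): a = [24, 15, 4], b = [72, 15, 4], c = [24, 15, 4]
After line 5 (a[0] = 24, c[0] = 24; result = True)

[24, 15, 4]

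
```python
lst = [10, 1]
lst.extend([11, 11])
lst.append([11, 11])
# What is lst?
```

After line 1: lst = [10, 1]
After line 2 (extend unpacks [11, 11]): lst = [10, 1, 11, 11]
After line 3 (append adds [11, 11] as single element): lst = [10, 1, 11, 11, [11, 11]]

[10, 1, 11, 11, [11, 11]]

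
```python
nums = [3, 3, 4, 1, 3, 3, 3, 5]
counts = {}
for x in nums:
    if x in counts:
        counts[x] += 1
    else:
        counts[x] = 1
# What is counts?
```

Initial: counts = {}, nums = [3, 3, 4, 1, 3, 3, 3, 5]
See 3: counts = {3: 1}
See 3: counts = {3: 2}
See 4: counts = {3: 2, 4: 1}
See 1: counts = {3: 2, 4: 1, 1: 1}
See 3: counts = {3: 3, 4: 1, 1: 1}
See 3: counts = {3: 4, 4: 1, 1: 1}
See 3: counts = {3: 5, 4: 1, 1: 1}
See 5: counts = {3: 5, 4: 1, 1: 1, 5: 1}

{3: 5, 4: 1, 1: 1, 5: 1}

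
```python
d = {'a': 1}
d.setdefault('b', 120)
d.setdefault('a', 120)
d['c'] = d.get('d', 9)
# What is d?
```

After line 1: d = {'a': 1}
After line 2 (setdefault adds 'b'=120): d = {'a': 1, 'b': 120}
After line 3 (setdefault 'a' no-op, already exists): d = {'a': 1, 'b': 120}
After line 4 (get('d', 9) returns default since 'd' not in d): d = {'a': 1, 'b': 120, 'c': 9}

{'a': 1, 'b': 120, 'c': 9}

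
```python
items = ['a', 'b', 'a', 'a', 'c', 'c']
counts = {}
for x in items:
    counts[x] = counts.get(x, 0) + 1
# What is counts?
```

Initial: counts = {}, items = ['a', 'b', 'a', 'a', 'c', 'c']
See 'a': counts = {'a': 1}
See 'b': counts = {'a': 1, 'b': 1}
See 'a': counts = {'a': 2, 'b': 1}
See 'a': counts = {'a': 3, 'b': 1}
See 'c': counts = {'a': 3, 'b': 1, 'c': 1}
See 'c': counts = {'a': 3, 'b': 1, 'c': 2}

{'a': 3, 'b': 1, 'c': 2}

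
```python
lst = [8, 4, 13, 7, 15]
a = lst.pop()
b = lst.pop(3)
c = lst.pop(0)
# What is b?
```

After line 1: lst = [8, 4, 13, 7, 15]
After line 2 (pop() -> a = 15): lst = [8, 4, 13, 7]
After line 3 (pop(3) -> b = 7): lst = [8, 4, 13]
After line 4 (pop(0) -> c = 8): lst = [4, 13]

7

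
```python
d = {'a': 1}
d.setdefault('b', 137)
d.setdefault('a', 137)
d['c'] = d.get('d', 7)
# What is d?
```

After line 1: d = {'a': 1}
After line 2 (setdefault adds 'b'=137): d = {'a': 1, 'b': 137}
After line 3 (setdefault 'a' no-op, already exists): d = {'a': 1, 'b': 137}
After line 4 (get('d', 7) returns default since 'd' not in d): d = {'a': 1, 'b': 137, 'c': 7}

{'a': 1, 'b': 137, 'c': 7}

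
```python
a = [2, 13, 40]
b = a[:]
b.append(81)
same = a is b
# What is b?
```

After line 1: a = [2, 13, 40]
After line 2 (b = a[:] is a shallow copy, new object): a = [2, 13, 40], b = [2, 13, 40]
After line 3 (append only mutates b): a = [2, 13, 40], b = [2, 13, 40, 81]
After line 4 (same = a is b; different objects -> False): same = False

[2, 13, 40, 81]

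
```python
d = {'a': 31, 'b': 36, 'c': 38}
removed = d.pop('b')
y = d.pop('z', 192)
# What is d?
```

After line 1: d = {'a': 31, 'b': 36, 'c': 38}
After line 2 (pop 'b' returns 36): d = {'a': 31, 'c': 38}, removed = 36
After line 3 (pop 'z' missing, returns default 192): d = {'a': 31, 'c': 38}, y = 192

{'a': 31, 'c': 38}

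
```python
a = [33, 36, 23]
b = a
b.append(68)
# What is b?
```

After line 1: a = [33, 36, 23]
After line 2 (b = a is an alias, same object): a = [33, 36, 23], b = [33, 36, 23]
After line 3 (b.append mutates the shared list): a = [33, 36, 23, 68], b = [33, 36, 23, 68]

[33, 36, 23, 68]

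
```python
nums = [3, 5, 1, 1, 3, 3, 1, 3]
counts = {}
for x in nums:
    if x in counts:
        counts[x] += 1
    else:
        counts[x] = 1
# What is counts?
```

Initial: counts = {}, nums = [3, 5, 1, 1, 3, 3, 1, 3]
See 3: counts = {3: 1}
See 5: counts = {3: 1, 5: 1}
See 1: counts = {3: 1, 5: 1, 1: 1}
See 1: counts = {3: 1, 5: 1, 1: 2}
See 3: counts = {3: 2, 5: 1, 1: 2}
See 3: counts = {3: 3, 5: 1, 1: 2}
See 1: counts = {3: 3, 5: 1, 1: 3}
See 3: counts = {3: 4, 5: 1, 1: 3}

{3: 4, 5: 1, 1: 3}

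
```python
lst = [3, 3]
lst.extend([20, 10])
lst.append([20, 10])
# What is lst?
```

After line 1: lst = [3, 3]
After line 2 (extend unpacks [20, 10]): lst = [3, 3, 20, 10]
After line 3 (append adds [20, 10] as single element): lst = [3, 3, 20, 10, [20, 10]]

[3, 3, 20, 10, [20, 10]]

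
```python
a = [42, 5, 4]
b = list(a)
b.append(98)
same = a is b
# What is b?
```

After line 1: a = [42, 5, 4]
After line 2 (b = list(a) is a shallow copy, new object): a = [42, 5, 4], b = [42, 5, 4]
After line 3 (append only mutates b): a = [42, 5, 4], b = [42, 5, 4, 98]
After line 4 (same = a is b; different objects -> False): same = False

[42, 5, 4, 98]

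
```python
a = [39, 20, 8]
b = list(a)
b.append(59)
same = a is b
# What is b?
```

After line 1: a = [39, 20, 8]
After line 2 (b = list(a) is a shallow copy, new object): a = [39, 20, 8], b = [39, 20, 8]
After line 3 (append only mutates b): a = [39, 20, 8], b = [39, 20, 8, 59]
After line 4 (same = a is b; different objects -> False): same = False

[39, 20, 8, 59]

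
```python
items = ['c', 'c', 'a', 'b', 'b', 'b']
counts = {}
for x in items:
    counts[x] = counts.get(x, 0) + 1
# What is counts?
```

Initial: counts = {}, items = ['c', 'c', 'a', 'b', 'b', 'b']
See 'c': counts = {'c': 1}
See 'c': counts = {'c': 2}
See 'a': counts = {'c': 2, 'a': 1}
See 'b': counts = {'c': 2, 'a': 1, 'b': 1}
See 'b': counts = {'c': 2, 'a': 1, 'b': 2}
See 'b': counts = {'c': 2, 'a': 1, 'b': 3}

{'c': 2, 'a': 1, 'b': 3}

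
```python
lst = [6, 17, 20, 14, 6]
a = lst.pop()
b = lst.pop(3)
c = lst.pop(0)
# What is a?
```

After line 1: lst = [6, 17, 20, 14, 6]
After line 2 (pop() -> a = 6): lst = [6, 17, 20, 14]
After line 3 (pop(3) -> b = 14): lst = [6, 17, 20]
After line 4 (pop(0) -> c = 6): lst = [17, 20]

6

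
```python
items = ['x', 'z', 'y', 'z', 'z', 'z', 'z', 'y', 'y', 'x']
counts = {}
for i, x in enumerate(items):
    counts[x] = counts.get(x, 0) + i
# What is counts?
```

Initial: counts = {}, items = ['x', 'z', 'y', 'z', 'z', 'z', 'z', 'y', 'y', 'x']
i=0, x='x': counts = {'x': 0}
i=1, x='z': counts = {'x': 0, 'z': 1}
i=2, x='y': counts = {'x': 0, 'z': 1, 'y': 2}
i=3, x='z': counts = {'x': 0, 'z': 4, 'y': 2}
i=4, x='z': counts = {'x': 0, 'z': 8, 'y': 2}
i=5, x='z': counts = {'x': 0, 'z': 13, 'y': 2}
i=6, x='z': counts = {'x': 0, 'z': 19, 'y': 2}
i=7, x='y': counts = {'x': 0, 'z': 19, 'y': 9}
i=8, x='y': counts = {'x': 0, 'z': 19, 'y': 17}
i=9, x='x': counts = {'x': 9, 'z': 19, 'y': 17}

{'x': 9, 'z': 19, 'y': 17}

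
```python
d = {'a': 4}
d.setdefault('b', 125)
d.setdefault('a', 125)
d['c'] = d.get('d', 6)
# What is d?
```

After line 1: d = {'a': 4}
After line 2 (setdefault adds 'b'=125): d = {'a': 4, 'b': 125}
After line 3 (setdefault 'a' no-op, already exists): d = {'a': 4, 'b': 125}
After line 4 (get('d', 6) returns default since 'd' not in d): d = {'a': 4, 'b': 125, 'c': 6}

{'a': 4, 'b': 125, 'c': 6}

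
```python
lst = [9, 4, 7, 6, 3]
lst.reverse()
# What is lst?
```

[3, 6, 7, 4, 9]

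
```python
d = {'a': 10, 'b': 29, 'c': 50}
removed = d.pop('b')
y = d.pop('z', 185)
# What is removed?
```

After line 1: d = {'a': 10, 'b': 29, 'c': 50}
After line 2 (pop 'b' returns 29): d = {'a': 10, 'c': 50}, removed = 29
After line 3 (pop 'z' missing, returns default 185): d = {'a': 10, 'c': 50}, y = 185

29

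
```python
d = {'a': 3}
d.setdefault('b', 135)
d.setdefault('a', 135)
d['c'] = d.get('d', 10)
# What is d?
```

After line 1: d = {'a': 3}
After line 2 (setdefault adds 'b'=135): d = {'a': 3, 'b': 135}
After line 3 (setdefault 'a' no-op, already exists): d = {'a': 3, 'b': 135}
After line 4 (get('d', 10) returns default since 'd' not in d): d = {'a': 3, 'b': 135, 'c': 10}

{'a': 3, 'b': 135, 'c': 10}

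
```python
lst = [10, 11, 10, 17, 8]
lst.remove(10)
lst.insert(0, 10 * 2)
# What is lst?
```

After line 1: lst = [10, 11, 10, 17, 8]
After line 2 (remove first 10): lst = [11, 10, 17, 8]
After line 3 (insert 20 at index 0): lst = [20, 11, 10, 17, 8]

[20, 11, 10, 17, 8]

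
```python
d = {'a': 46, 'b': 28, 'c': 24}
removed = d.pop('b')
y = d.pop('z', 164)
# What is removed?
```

After line 1: d = {'a': 46, 'b': 28, 'c': 24}
After line 2 (pop 'b' returns 28): d = {'a': 46, 'c': 24}, removed = 28
After line 3 (pop 'z' missing, returns default 164): d = {'a': 46, 'c': 24}, y = 164

28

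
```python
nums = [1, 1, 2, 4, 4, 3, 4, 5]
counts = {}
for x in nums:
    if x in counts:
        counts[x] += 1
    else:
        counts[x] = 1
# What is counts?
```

Initial: counts = {}, nums = [1, 1, 2, 4, 4, 3, 4, 5]
See 1: counts = {1: 1}
See 1: counts = {1: 2}
See 2: counts = {1: 2, 2: 1}
See 4: counts = {1: 2, 2: 1, 4: 1}
See 4: counts = {1: 2, 2: 1, 4: 2}
See 3: counts = {1: 2, 2: 1, 4: 2, 3: 1}
See 4: counts = {1: 2, 2: 1, 4: 3, 3: 1}
See 5: counts = {1: 2, 2: 1, 4: 3, 3: 1, 5: 1}

{1: 2, 2: 1, 4: 3, 3: 1, 5: 1}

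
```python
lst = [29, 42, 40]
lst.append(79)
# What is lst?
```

[29, 42, 40, 79]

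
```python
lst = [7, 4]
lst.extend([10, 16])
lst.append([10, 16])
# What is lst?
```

After line 1: lst = [7, 4]
After line 2 (extend unpacks [10, 16]): lst = [7, 4, 10, 16]
After line 3 (append adds [10, 16] as single element): lst = [7, 4, 10, 16, [10, 16]]

[7, 4, 10, 16, [10, 16]]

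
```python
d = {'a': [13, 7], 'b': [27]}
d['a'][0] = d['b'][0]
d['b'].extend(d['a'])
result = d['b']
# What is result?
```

After line 1: d = {'a': [13, 7], 'b': [27]}
After line 2 (a[0] = b[0] = 27): d = {'a': [27, 7], 'b': [27]}
After line 3 (b.extend(a) appends [27, 7]): d = {'a': [27, 7], 'b': [27, 27, 7]}
After line 4: result = d['b'] = [27, 27, 7]

[27, 27, 7]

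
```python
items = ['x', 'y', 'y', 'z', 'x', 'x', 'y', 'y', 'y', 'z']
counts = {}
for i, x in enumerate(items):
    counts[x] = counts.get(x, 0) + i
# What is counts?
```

Initial: counts = {}, items = ['x', 'y', 'y', 'z', 'x', 'x', 'y', 'y', 'y', 'z']
i=0, x='x': counts = {'x': 0}
i=1, x='y': counts = {'x': 0, 'y': 1}
i=2, x='y': counts = {'x': 0, 'y': 3}
i=3, x='z': counts = {'x': 0, 'y': 3, 'z': 3}
i=4, x='x': counts = {'x': 4, 'y': 3, 'z': 3}
i=5, x='x': counts = {'x': 9, 'y': 3, 'z': 3}
i=6, x='y': counts = {'x': 9, 'y': 9, 'z': 3}
i=7, x='y': counts = {'x': 9, 'y': 16, 'z': 3}
i=8, x='y': counts = {'x': 9, 'y': 24, 'z': 3}
i=9, x='z': counts = {'x': 9, 'y': 24, 'z': 12}

{'x': 9, 'y': 24, 'z': 12}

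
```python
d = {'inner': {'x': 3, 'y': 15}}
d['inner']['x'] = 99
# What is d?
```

After line 1: d = {'inner': {'x': 3, 'y': 15}}
After line 2 (inner x overwritten): d = {'inner': {'x': 99, 'y': 15}}

{'inner': {'x': 99, 'y': 15}}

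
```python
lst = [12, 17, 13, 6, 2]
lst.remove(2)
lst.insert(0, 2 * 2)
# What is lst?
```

After line 1: lst = [12, 17, 13, 6, 2]
After line 2 (remove first 2): lst = [12, 17, 13, 6]
After line 3 (insert 4 at index 0): lst = [4, 12, 17, 13, 6]

[4, 12, 17, 13, 6]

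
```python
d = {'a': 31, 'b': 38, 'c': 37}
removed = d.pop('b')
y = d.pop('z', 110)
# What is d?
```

After line 1: d = {'a': 31, 'b': 38, 'c': 37}
After line 2 (pop 'b' returns 38): d = {'a': 31, 'c': 37}, removed = 38
After line 3 (pop 'z' missing, returns default 110): d = {'a': 31, 'c': 37}, y = 110

{'a': 31, 'c': 37}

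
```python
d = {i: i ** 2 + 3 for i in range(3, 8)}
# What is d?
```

{3: 12, 4: 19, 5: 28, 6: 39, 7: 52}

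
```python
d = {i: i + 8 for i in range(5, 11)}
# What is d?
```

{5: 13, 6: 14, 7: 15, 8: 16, 9: 17, 10: 18}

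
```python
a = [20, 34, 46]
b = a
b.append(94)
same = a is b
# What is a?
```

After line 1: a = [20, 34, 46]
After line 2 (b = a is an alias, same object): a = [20, 34, 46], b = [20, 34, 46]
After line 3 (b.append mutates the shared list): a = [20, 34, 46, 94], b = [20, 34, 46, 94]
After line 4 (same = a is b; same object -> True): same = True

[20, 34, 46, 94]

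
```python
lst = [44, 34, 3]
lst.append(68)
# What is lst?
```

[44, 34, 3, 68]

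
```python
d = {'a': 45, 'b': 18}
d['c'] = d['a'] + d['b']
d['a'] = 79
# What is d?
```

After line 1: d = {'a': 45, 'b': 18}
After line 2 (d['c'] = 45 + 18): d = {'a': 45, 'b': 18, 'c': 63}
After line 3: d = {'a': 79, 'b': 18, 'c': 63}

{'a': 79, 'b': 18, 'c': 63}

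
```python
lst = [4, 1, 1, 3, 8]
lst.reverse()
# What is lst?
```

[8, 3, 1, 1, 4]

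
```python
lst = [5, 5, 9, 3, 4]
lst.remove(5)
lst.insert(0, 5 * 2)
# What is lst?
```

After line 1: lst = [5, 5, 9, 3, 4]
After line 2 (remove first 5): lst = [5, 9, 3, 4]
After line 3 (insert 10 at index 0): lst = [10, 5, 9, 3, 4]

[10, 5, 9, 3, 4]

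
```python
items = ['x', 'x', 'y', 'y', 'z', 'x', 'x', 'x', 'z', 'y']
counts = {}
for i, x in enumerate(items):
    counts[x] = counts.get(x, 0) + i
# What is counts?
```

Initial: counts = {}, items = ['x', 'x', 'y', 'y', 'z', 'x', 'x', 'x', 'z', 'y']
i=0, x='x': counts = {'x': 0}
i=1, x='x': counts = {'x': 1}
i=2, x='y': counts = {'x': 1, 'y': 2}
i=3, x='y': counts = {'x': 1, 'y': 5}
i=4, x='z': counts = {'x': 1, 'y': 5, 'z': 4}
i=5, x='x': counts = {'x': 6, 'y': 5, 'z': 4}
i=6, x='x': counts = {'x': 12, 'y': 5, 'z': 4}
i=7, x='x': counts = {'x': 19, 'y': 5, 'z': 4}
i=8, x='z': counts = {'x': 19, 'y': 5, 'z': 12}
i=9, x='y': counts = {'x': 19, 'y': 14, 'z': 12}

{'x': 19, 'y': 14, 'z': 12}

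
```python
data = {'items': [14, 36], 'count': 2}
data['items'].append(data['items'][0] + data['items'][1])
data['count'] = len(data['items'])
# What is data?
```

After line 1: data = {'items': [14, 36], 'count': 2}
After line 2 (append 14 + 36 = 50): data = {'items': [14, 36, 50], 'count': 2}
After line 3 (count = len(items) = 3): data = {'items': [14, 36, 50], 'count': 3}

{'items': [14, 36, 50], 'count': 3}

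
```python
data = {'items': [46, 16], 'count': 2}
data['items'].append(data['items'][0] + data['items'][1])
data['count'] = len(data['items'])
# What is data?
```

After line 1: data = {'items': [46, 16], 'count': 2}
After line 2 (append 46 + 16 = 62): data = {'items': [46, 16, 62], 'count': 2}
After line 3 (count = len(items) = 3): data = {'items': [46, 16, 62], 'count': 3}

{'items': [46, 16, 62], 'count': 3}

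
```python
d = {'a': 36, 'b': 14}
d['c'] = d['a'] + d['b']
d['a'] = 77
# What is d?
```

After line 1: d = {'a': 36, 'b': 14}
After line 2 (d['c'] = 36 + 14): d = {'a': 36, 'b': 14, 'c': 50}
After line 3: d = {'a': 77, 'b': 14, 'c': 50}

{'a': 77, 'b': 14, 'c': 50}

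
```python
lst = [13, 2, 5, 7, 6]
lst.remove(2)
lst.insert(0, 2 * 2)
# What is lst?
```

After line 1: lst = [13, 2, 5, 7, 6]
After line 2 (remove first 2): lst = [13, 5, 7, 6]
After line 3 (insert 4 at index 0): lst = [4, 13, 5, 7, 6]

[4, 13, 5, 7, 6]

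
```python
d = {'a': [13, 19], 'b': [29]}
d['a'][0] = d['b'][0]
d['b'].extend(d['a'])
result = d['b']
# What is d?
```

After line 1: d = {'a': [13, 19], 'b': [29]}
After line 2 (a[0] = b[0] = 29): d = {'a': [29, 19], 'b': [29]}
After line 3 (b.extend(a) appends [29, 19]): d = {'a': [29, 19], 'b': [29, 29, 19]}
After line 4: result = d['b'] = [29, 29, 19]

{'a': [29, 19], 'b': [29, 29, 19]}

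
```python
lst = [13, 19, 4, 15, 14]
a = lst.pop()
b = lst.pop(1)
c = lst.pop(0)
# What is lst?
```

After line 1: lst = [13, 19, 4, 15, 14]
After line 2 (pop() -> a = 14): lst = [13, 19, 4, 15]
After line 3 (pop(1) -> b = 19): lst = [13, 4, 15]
After line 4 (pop(0) -> c = 13): lst = [4, 15]

[4, 15]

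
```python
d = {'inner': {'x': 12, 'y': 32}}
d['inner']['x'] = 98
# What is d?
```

After line 1: d = {'inner': {'x': 12, 'y': 32}}
After line 2 (inner x overwritten): d = {'inner': {'x': 98, 'y': 32}}

{'inner': {'x': 98, 'y': 32}}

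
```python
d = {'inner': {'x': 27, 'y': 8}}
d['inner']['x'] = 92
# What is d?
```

After line 1: d = {'inner': {'x': 27, 'y': 8}}
After line 2 (inner x overwritten): d = {'inner': {'x': 92, 'y': 8}}

{'inner': {'x': 92, 'y': 8}}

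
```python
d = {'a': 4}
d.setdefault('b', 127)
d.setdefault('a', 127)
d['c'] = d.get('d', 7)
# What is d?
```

After line 1: d = {'a': 4}
After line 2 (setdefault adds 'b'=127): d = {'a': 4, 'b': 127}
After line 3 (setdefault 'a' no-op, already exists): d = {'a': 4, 'b': 127}
After line 4 (get('d', 7) returns default since 'd' not in d): d = {'a': 4, 'b': 127, 'c': 7}

{'a': 4, 'b': 127, 'c': 7}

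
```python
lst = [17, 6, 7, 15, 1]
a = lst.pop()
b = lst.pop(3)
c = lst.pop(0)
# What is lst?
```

After line 1: lst = [17, 6, 7, 15, 1]
After line 2 (pop() -> a = 1): lst = [17, 6, 7, 15]
After line 3 (pop(3) -> b = 15): lst = [17, 6, 7]
After line 4 (pop(0) -> c = 17): lst = [6, 7]

[6, 7]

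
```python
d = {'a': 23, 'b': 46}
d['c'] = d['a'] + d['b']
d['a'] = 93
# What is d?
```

After line 1: d = {'a': 23, 'b': 46}
After line 2 (d['c'] = 23 + 46): d = {'a': 23, 'b': 46, 'c': 69}
After line 3: d = {'a': 93, 'b': 46, 'c': 69}

{'a': 93, 'b': 46, 'c': 69}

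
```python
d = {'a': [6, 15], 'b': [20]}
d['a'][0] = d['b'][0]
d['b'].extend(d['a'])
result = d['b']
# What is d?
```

After line 1: d = {'a': [6, 15], 'b': [20]}
After line 2 (a[0] = b[0] = 20): d = {'a': [20, 15], 'b': [20]}
After line 3 (b.extend(a) appends [20, 15]): d = {'a': [20, 15], 'b': [20, 20, 15]}
After line 4: result = d['b'] = [20, 20, 15]

{'a': [20, 15], 'b': [20, 20, 15]}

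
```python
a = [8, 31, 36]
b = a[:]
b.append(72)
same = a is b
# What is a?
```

After line 1: a = [8, 31, 36]
After line 2 (b = a[:] is a shallow copy, new object): a = [8, 31, 36], b = [8, 31, 36]
After line 3 (append only mutates b): a = [8, 31, 36], b = [8, 31, 36, 72]
After line 4 (same = a is b; different objects -> False): same = False

[8, 31, 36]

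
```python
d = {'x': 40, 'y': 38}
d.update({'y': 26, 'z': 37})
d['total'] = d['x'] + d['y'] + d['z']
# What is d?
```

After line 1: d = {'x': 40, 'y': 38}
After line 2 (y overwritten, z added): d = {'x': 40, 'y': 26, 'z': 37}
After line 3 (total = 40 + 26 + 37 = 103): d = {'x': 40, 'y': 26, 'z': 37, 'total': 103}

{'x': 40, 'y': 26, 'z': 37, 'total': 103}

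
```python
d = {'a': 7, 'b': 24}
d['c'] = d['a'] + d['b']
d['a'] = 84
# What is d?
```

After line 1: d = {'a': 7, 'b': 24}
After line 2 (d['c'] = 7 + 24): d = {'a': 7, 'b': 24, 'c': 31}
After line 3: d = {'a': 84, 'b': 24, 'c': 31}

{'a': 84, 'b': 24, 'c': 31}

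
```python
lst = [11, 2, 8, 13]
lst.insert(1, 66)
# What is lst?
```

[11, 66, 2, 8, 13]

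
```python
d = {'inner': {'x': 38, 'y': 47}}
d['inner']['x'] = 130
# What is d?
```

After line 1: d = {'inner': {'x': 38, 'y': 47}}
After line 2 (inner x overwritten): d = {'inner': {'x': 130, 'y': 47}}

{'inner': {'x': 130, 'y': 47}}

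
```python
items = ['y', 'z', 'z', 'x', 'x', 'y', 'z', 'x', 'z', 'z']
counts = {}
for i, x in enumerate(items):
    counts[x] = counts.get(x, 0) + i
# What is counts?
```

Initial: counts = {}, items = ['y', 'z', 'z', 'x', 'x', 'y', 'z', 'x', 'z', 'z']
i=0, x='y': counts = {'y': 0}
i=1, x='z': counts = {'y': 0, 'z': 1}
i=2, x='z': counts = {'y': 0, 'z': 3}
i=3, x='x': counts = {'y': 0, 'z': 3, 'x': 3}
i=4, x='x': counts = {'y': 0, 'z': 3, 'x': 7}
i=5, x='y': counts = {'y': 5, 'z': 3, 'x': 7}
i=6, x='z': counts = {'y': 5, 'z': 9, 'x': 7}
i=7, x='x': counts = {'y': 5, 'z': 9, 'x': 14}
i=8, x='z': counts = {'y': 5, 'z': 17, 'x': 14}
i=9, x='z': counts = {'y': 5, 'z': 26, 'x': 14}

{'y': 5, 'z': 26, 'x': 14}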